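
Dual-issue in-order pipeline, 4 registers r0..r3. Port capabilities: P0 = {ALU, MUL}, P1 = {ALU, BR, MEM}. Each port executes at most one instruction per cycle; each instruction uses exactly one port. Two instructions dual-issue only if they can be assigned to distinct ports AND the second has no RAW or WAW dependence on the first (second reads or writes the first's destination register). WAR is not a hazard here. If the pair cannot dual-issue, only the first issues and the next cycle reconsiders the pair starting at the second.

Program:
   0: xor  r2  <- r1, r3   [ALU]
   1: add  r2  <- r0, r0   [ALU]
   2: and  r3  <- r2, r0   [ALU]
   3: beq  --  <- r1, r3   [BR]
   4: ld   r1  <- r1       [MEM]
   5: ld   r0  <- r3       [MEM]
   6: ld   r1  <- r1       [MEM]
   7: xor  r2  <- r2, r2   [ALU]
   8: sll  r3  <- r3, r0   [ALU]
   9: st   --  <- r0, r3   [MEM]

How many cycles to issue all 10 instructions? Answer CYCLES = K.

c0: i0 xor  WAW r2
c1: i1 add  RAW r2
c2: i2 and  RAW r3
c3: i3 beq  no-port BR/MEM
c4: i4 ld  no-port MEM/MEM
c5: i5 ld  no-port MEM/MEM
c6: i6,i7 ld/xor  2-wide
c7: i8 sll  RAW r3
c8: i9 st  tail

CYCLES = 9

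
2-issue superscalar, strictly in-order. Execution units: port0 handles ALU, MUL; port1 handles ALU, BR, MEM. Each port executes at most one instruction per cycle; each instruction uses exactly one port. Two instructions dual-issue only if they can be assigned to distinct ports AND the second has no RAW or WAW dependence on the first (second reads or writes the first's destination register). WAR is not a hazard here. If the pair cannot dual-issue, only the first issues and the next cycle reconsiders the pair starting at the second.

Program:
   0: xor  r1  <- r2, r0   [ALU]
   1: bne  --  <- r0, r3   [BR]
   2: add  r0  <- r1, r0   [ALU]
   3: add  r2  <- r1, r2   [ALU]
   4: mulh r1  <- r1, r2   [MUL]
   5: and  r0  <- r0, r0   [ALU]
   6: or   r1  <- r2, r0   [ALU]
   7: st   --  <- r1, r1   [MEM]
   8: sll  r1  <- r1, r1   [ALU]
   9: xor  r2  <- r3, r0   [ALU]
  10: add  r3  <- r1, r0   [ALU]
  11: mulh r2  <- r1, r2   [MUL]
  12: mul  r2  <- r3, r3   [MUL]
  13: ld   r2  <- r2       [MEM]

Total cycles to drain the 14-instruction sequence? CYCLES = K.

0. xor;bne @i0/i1  | 2-wide
1. add;add @i2/i3  | 2-wide
2. mulh;and @i4/i5  | 2-wide
3. or @i6  | RAW r1
4. st;sll @i7/i8  | 2-wide
5. xor;add @i9/i10  | 2-wide
6. mulh @i11  | no-port MUL/MUL
7. mul @i12  | RAW+WAW r2
8. ld @i13  | tail

CYCLES = 9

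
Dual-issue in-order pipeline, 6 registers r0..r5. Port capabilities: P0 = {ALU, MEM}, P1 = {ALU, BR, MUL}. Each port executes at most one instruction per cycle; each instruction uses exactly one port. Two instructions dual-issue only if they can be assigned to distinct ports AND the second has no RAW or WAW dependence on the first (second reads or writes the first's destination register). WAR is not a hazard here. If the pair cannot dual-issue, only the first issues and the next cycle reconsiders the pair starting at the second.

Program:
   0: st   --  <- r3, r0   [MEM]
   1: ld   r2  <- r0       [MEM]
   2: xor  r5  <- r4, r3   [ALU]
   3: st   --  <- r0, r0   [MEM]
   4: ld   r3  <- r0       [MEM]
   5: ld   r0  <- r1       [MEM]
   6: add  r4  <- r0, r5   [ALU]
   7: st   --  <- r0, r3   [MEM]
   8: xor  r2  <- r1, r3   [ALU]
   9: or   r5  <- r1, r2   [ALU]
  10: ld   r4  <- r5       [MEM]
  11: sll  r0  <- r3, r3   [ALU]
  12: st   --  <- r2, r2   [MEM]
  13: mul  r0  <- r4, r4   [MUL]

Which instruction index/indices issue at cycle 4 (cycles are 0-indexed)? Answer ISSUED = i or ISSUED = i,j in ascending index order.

ISSUED = 5

0. st @i0  | no-port MEM/MEM
1. ld+xor @i1&i2  | dual
2. st @i3  | no-port MEM/MEM
3. ld @i4  | no-port MEM/MEM
4. ld @i5  | RAW r0
5. add+st @i6&i7  | dual
6. xor @i8  | RAW r2
7. or @i9  | RAW r5
8. ld+sll @i10&i11  | dual
9. st+mul @i12&i13  | dual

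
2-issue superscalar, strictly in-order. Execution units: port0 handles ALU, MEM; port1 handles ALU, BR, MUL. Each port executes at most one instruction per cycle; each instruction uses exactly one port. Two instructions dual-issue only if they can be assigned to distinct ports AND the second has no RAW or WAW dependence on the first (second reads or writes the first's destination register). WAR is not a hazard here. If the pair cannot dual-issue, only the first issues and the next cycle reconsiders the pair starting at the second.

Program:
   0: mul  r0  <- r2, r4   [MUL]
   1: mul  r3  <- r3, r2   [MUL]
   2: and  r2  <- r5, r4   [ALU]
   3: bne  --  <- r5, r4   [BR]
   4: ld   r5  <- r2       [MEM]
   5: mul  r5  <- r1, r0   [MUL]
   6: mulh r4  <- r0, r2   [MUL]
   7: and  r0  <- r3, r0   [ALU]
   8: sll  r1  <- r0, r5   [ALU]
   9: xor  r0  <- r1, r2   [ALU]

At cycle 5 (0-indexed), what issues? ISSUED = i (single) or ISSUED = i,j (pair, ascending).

c0: i0 mul.MUL  no-port MUL/MUL
c1: i1&i2 mul.MUL;and.ALU  pair
c2: i3&i4 bne.BR;ld.MEM  pair
c3: i5 mul.MUL  no-port MUL/MUL
c4: i6&i7 mulh.MUL;and.ALU  pair
c5: i8 sll.ALU  RAW r1
c6: i9 xor.ALU  tail

ISSUED = 8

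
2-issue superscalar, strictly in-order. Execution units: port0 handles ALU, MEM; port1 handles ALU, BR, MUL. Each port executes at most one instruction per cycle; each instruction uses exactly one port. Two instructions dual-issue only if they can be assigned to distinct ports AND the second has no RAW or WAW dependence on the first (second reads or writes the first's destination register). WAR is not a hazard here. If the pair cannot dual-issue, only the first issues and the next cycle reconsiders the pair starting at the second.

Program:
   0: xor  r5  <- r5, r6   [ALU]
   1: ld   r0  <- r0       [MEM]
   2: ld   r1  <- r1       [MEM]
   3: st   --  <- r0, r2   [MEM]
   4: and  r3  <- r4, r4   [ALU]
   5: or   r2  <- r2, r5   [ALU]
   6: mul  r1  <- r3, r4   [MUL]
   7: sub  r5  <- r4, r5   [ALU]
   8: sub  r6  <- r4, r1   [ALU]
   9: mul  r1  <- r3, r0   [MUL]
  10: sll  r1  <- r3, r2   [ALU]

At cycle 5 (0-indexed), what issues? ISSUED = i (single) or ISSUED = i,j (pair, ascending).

ISSUED = 9

  cy0 -> i0+i1 (xor;ld) 2-wide
  cy1 -> i2 (ld) no-port MEM/MEM
  cy2 -> i3+i4 (st;and) 2-wide
  cy3 -> i5+i6 (or;mul) 2-wide
  cy4 -> i7+i8 (sub;sub) 2-wide
  cy5 -> i9 (mul) WAW r1
  cy6 -> i10 (sll) tail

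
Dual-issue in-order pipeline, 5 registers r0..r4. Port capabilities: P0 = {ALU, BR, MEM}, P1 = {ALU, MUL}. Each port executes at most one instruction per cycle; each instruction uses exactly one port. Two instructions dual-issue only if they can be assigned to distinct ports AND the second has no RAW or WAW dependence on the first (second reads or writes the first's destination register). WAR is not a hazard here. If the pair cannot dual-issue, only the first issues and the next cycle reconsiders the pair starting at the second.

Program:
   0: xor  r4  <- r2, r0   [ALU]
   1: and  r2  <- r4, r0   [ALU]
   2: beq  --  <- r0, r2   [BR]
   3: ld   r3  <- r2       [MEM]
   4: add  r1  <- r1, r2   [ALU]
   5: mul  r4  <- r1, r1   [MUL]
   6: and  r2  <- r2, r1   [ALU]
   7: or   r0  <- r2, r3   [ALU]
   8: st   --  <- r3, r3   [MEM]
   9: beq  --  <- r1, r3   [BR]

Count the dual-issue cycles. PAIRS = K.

PAIRS = 3

0. xor.ALU @i0  | RAW r4
1. and.ALU @i1  | RAW r2
2. beq.BR @i2  | no-port BR/MEM
3. ld.MEM;add.ALU @i3+i4  | pair
4. mul.MUL;and.ALU @i5+i6  | pair
5. or.ALU;st.MEM @i7+i8  | pair
6. beq.BR @i9  | tail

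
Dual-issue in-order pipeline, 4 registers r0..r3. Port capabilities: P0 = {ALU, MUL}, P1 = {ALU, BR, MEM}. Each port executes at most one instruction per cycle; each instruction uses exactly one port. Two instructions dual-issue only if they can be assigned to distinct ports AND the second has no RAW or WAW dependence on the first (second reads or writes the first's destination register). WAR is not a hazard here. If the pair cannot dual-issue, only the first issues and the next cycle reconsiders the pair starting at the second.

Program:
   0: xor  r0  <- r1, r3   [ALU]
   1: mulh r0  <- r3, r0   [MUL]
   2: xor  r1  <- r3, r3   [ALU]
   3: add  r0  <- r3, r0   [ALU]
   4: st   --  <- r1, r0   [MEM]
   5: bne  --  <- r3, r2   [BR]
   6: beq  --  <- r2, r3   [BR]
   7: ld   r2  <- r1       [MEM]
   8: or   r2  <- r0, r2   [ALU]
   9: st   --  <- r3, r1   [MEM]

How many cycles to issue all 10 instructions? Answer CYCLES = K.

  cy0 -> i0 (xor.ALU) RAW+WAW r0
  cy1 -> i1/i2 (mulh.MUL/xor.ALU) dual
  cy2 -> i3 (add.ALU) RAW r0
  cy3 -> i4 (st.MEM) no-port MEM/BR
  cy4 -> i5 (bne.BR) no-port BR/BR
  cy5 -> i6 (beq.BR) no-port BR/MEM
  cy6 -> i7 (ld.MEM) RAW+WAW r2
  cy7 -> i8/i9 (or.ALU/st.MEM) dual

CYCLES = 8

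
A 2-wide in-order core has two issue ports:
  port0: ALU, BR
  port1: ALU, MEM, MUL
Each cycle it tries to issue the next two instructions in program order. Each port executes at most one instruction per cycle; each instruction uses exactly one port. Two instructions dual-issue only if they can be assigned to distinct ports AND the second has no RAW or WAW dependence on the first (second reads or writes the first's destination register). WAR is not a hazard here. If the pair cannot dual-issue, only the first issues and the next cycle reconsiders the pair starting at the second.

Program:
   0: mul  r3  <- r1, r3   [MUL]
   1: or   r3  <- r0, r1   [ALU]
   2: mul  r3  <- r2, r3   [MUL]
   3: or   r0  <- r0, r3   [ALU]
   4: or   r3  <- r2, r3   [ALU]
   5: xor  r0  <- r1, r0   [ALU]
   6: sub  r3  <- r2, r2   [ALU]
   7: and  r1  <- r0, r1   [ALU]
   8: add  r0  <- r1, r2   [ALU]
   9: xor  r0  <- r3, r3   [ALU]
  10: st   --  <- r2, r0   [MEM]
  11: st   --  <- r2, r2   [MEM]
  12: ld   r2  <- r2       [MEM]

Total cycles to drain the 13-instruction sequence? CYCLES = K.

[0] i0  mul  -- WAW r3
[1] i1  or  -- RAW+WAW r3
[2] i2  mul  -- RAW r3
[3] i3/i4  or+or  -- dual
[4] i5/i6  xor+sub  -- dual
[5] i7  and  -- RAW r1
[6] i8  add  -- WAW r0
[7] i9  xor  -- RAW r0
[8] i10  st  -- no-port MEM/MEM
[9] i11  st  -- no-port MEM/MEM
[10] i12  ld  -- tail

CYCLES = 11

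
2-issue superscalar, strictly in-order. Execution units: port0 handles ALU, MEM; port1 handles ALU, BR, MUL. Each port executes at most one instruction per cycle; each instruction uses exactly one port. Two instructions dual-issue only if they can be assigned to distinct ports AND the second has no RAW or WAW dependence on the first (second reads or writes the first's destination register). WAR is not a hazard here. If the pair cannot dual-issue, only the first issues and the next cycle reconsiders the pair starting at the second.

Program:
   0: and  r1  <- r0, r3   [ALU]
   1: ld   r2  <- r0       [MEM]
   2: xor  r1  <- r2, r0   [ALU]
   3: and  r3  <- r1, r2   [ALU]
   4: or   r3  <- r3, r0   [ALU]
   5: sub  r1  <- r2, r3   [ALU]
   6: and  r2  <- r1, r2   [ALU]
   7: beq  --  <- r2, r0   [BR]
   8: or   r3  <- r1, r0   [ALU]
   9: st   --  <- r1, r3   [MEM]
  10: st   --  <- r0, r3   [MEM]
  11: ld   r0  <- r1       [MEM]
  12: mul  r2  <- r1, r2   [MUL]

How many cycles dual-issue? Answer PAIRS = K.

c0: i0/i1 and.ALU ld.MEM  2-wide
c1: i2 xor.ALU  RAW r1
c2: i3 and.ALU  RAW+WAW r3
c3: i4 or.ALU  RAW r3
c4: i5 sub.ALU  RAW r1
c5: i6 and.ALU  RAW r2
c6: i7/i8 beq.BR or.ALU  2-wide
c7: i9 st.MEM  no-port MEM/MEM
c8: i10 st.MEM  no-port MEM/MEM
c9: i11/i12 ld.MEM mul.MUL  2-wide

PAIRS = 3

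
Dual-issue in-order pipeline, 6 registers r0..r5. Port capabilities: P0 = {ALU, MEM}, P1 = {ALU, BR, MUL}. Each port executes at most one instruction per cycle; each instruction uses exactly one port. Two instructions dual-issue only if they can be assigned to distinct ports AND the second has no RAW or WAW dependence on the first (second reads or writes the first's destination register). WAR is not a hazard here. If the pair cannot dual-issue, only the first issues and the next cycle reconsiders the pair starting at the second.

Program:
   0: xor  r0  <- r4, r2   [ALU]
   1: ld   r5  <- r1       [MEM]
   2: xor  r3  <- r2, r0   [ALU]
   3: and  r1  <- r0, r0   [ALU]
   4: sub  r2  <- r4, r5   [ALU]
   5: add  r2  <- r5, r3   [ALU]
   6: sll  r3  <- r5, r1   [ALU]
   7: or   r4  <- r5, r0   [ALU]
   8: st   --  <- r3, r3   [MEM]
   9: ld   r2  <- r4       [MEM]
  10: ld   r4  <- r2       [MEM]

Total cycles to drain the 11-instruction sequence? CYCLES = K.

CYCLES = 7

0. xor+ld @i0,i1  | 2-wide
1. xor+and @i2,i3  | 2-wide
2. sub @i4  | WAW r2
3. add+sll @i5,i6  | 2-wide
4. or+st @i7,i8  | 2-wide
5. ld @i9  | no-port MEM/MEM
6. ld @i10  | tail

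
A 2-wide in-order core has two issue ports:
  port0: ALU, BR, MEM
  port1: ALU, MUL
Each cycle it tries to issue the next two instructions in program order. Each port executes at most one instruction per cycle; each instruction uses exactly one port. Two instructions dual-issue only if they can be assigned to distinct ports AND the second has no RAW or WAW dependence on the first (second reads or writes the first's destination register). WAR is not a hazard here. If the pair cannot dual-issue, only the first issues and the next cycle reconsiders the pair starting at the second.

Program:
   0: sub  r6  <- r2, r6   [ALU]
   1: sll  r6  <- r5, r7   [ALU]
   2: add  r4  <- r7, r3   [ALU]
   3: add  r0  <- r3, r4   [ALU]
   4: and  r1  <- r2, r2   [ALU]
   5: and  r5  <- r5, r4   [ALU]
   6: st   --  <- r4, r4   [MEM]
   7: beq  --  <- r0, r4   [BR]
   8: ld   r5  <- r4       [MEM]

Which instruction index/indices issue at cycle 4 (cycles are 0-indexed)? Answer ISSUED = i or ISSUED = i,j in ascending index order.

c0: i0 sub.ALU  WAW r6
c1: i1,i2 sll.ALU+add.ALU  2-wide
c2: i3,i4 add.ALU+and.ALU  2-wide
c3: i5,i6 and.ALU+st.MEM  2-wide
c4: i7 beq.BR  no-port BR/MEM
c5: i8 ld.MEM  tail

ISSUED = 7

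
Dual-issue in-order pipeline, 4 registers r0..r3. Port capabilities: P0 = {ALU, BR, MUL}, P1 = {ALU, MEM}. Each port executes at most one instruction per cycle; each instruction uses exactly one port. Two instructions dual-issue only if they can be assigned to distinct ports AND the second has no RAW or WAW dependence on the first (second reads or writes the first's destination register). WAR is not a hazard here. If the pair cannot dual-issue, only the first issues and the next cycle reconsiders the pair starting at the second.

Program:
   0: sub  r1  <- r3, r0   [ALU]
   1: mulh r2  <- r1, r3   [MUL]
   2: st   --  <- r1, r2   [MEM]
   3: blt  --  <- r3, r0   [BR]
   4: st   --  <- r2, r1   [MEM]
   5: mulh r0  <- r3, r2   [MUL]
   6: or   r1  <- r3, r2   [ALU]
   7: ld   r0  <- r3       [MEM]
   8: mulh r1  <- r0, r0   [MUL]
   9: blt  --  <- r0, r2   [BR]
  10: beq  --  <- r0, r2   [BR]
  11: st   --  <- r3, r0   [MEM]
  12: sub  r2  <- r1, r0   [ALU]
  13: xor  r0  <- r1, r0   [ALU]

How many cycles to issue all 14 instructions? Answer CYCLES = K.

CYCLES = 9

  cy0 -> i0 (sub.ALU) RAW r1
  cy1 -> i1 (mulh.MUL) RAW r2
  cy2 -> i2/i3 (st.MEM;blt.BR) pair
  cy3 -> i4/i5 (st.MEM;mulh.MUL) pair
  cy4 -> i6/i7 (or.ALU;ld.MEM) pair
  cy5 -> i8 (mulh.MUL) no-port MUL/BR
  cy6 -> i9 (blt.BR) no-port BR/BR
  cy7 -> i10/i11 (beq.BR;st.MEM) pair
  cy8 -> i12/i13 (sub.ALU;xor.ALU) pair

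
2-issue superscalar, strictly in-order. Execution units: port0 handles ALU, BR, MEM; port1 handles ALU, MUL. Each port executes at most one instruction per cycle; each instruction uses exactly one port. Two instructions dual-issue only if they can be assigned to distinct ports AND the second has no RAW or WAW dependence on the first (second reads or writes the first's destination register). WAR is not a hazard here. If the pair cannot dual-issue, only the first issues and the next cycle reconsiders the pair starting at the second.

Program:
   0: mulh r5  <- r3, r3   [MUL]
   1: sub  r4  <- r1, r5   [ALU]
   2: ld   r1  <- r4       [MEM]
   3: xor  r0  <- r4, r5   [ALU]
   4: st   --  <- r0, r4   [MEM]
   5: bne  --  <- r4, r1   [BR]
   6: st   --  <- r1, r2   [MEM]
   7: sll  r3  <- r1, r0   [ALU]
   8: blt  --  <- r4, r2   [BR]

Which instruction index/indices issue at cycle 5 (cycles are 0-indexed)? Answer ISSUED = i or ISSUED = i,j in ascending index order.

[0] i0  mulh  -- RAW r5
[1] i1  sub  -- RAW r4
[2] i2/i3  ld/xor  -- dual
[3] i4  st  -- no-port MEM/BR
[4] i5  bne  -- no-port BR/MEM
[5] i6/i7  st/sll  -- dual
[6] i8  blt  -- tail

ISSUED = 6,7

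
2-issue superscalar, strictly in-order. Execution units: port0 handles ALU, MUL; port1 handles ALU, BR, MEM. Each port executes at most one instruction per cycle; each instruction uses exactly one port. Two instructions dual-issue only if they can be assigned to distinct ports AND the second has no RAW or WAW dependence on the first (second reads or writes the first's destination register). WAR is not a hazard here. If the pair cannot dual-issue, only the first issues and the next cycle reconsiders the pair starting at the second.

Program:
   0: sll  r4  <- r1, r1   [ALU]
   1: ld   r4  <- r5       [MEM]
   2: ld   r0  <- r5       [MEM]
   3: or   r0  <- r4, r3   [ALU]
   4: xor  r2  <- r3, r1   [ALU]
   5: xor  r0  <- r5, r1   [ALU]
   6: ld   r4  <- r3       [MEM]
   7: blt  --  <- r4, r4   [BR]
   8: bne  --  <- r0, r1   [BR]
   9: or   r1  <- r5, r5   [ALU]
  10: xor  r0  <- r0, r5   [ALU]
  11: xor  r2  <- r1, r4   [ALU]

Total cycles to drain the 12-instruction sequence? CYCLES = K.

CYCLES = 8

0. sll @i0  | WAW r4
1. ld @i1  | no-port MEM/MEM
2. ld @i2  | WAW r0
3. or/xor @i3/i4  | dual
4. xor/ld @i5/i6  | dual
5. blt @i7  | no-port BR/BR
6. bne/or @i8/i9  | dual
7. xor/xor @i10/i11  | dual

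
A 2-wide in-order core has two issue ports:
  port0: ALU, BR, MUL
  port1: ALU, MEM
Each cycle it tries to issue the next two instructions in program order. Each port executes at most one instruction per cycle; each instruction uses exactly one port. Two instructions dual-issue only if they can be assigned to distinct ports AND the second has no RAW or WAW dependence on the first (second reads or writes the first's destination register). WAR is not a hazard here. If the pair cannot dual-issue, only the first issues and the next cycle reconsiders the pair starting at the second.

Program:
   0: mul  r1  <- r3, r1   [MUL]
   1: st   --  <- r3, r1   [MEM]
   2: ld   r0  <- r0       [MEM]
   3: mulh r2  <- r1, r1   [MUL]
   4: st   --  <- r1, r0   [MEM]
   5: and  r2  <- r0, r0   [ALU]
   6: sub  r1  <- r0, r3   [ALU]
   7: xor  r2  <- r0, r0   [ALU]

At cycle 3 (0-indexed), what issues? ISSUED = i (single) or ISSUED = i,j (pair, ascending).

[0] i0  mul.MUL  -- RAW r1
[1] i1  st.MEM  -- no-port MEM/MEM
[2] i2,i3  ld.MEM/mulh.MUL  -- dual
[3] i4,i5  st.MEM/and.ALU  -- dual
[4] i6,i7  sub.ALU/xor.ALU  -- dual

ISSUED = 4,5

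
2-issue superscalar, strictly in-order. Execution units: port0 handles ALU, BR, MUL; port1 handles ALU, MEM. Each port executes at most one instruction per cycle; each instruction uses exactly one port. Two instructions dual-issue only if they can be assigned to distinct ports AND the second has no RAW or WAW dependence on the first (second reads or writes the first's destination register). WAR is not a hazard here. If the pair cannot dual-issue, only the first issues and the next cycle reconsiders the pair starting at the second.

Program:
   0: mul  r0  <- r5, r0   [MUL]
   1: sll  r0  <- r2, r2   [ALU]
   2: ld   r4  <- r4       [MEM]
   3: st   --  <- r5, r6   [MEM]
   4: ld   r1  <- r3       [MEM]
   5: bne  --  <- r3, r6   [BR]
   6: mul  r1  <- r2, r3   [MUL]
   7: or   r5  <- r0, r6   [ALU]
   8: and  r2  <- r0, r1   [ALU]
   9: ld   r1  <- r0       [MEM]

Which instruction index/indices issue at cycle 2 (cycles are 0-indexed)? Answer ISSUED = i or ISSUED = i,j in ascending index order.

[0] i0  mul.MUL  -- WAW r0
[1] i1,i2  sll.ALU+ld.MEM  -- pair
[2] i3  st.MEM  -- no-port MEM/MEM
[3] i4,i5  ld.MEM+bne.BR  -- pair
[4] i6,i7  mul.MUL+or.ALU  -- pair
[5] i8,i9  and.ALU+ld.MEM  -- pair

ISSUED = 3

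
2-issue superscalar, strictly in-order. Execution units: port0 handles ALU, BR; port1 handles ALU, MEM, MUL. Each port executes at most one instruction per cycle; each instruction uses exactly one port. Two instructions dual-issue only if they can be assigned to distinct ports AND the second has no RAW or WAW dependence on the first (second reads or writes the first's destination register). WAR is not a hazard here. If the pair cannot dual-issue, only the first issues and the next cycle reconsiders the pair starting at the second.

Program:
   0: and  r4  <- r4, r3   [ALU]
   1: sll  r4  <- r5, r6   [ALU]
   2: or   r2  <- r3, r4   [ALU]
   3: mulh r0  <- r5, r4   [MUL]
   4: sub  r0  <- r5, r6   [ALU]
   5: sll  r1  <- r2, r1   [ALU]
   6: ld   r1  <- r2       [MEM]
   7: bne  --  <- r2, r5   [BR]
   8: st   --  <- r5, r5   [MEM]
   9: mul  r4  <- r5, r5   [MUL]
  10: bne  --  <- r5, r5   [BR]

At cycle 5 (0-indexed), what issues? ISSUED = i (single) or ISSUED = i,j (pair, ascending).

#0 head=0: and.ALU i0 WAW r4
#1 head=1: sll.ALU i1 RAW r4
#2 head=2: or.ALU/mulh.MUL i2,i3 pair
#3 head=4: sub.ALU/sll.ALU i4,i5 pair
#4 head=6: ld.MEM/bne.BR i6,i7 pair
#5 head=8: st.MEM i8 no-port MEM/MUL
#6 head=9: mul.MUL/bne.BR i9,i10 pair

ISSUED = 8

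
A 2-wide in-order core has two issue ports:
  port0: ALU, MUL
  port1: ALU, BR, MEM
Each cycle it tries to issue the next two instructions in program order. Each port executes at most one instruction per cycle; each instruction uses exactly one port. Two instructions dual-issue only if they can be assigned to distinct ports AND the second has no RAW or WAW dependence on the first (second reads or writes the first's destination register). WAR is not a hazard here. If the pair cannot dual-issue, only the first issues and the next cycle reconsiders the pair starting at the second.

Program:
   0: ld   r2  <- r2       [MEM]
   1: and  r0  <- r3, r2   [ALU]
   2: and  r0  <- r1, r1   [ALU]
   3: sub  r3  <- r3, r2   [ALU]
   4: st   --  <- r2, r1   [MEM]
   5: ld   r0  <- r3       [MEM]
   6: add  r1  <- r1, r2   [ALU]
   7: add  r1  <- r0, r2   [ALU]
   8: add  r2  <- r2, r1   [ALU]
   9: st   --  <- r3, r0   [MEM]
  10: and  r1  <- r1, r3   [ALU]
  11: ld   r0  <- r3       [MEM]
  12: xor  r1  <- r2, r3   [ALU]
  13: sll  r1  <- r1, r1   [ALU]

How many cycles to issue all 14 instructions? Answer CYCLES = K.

CYCLES = 10

[0] i0  ld.MEM  -- RAW r2
[1] i1  and.ALU  -- WAW r0
[2] i2&i3  and.ALU;sub.ALU  -- dual
[3] i4  st.MEM  -- no-port MEM/MEM
[4] i5&i6  ld.MEM;add.ALU  -- dual
[5] i7  add.ALU  -- RAW r1
[6] i8&i9  add.ALU;st.MEM  -- dual
[7] i10&i11  and.ALU;ld.MEM  -- dual
[8] i12  xor.ALU  -- RAW+WAW r1
[9] i13  sll.ALU  -- tail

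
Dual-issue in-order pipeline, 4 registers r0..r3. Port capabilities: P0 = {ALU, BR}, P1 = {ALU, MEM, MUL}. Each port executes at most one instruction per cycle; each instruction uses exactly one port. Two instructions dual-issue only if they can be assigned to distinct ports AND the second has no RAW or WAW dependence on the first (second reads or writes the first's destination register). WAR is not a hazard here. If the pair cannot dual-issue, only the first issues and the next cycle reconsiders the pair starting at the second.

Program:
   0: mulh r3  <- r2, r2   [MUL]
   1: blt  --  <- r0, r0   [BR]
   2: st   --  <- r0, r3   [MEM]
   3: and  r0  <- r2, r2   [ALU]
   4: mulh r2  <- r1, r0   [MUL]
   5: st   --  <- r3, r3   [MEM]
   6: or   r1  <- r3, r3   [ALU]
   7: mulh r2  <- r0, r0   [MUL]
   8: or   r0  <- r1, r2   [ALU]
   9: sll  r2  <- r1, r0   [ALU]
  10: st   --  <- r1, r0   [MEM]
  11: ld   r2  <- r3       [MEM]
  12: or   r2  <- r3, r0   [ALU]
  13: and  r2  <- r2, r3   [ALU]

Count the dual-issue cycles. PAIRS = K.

0. mulh.MUL+blt.BR @i0&i1  | pair
1. st.MEM+and.ALU @i2&i3  | pair
2. mulh.MUL @i4  | no-port MUL/MEM
3. st.MEM+or.ALU @i5&i6  | pair
4. mulh.MUL @i7  | RAW r2
5. or.ALU @i8  | RAW r0
6. sll.ALU+st.MEM @i9&i10  | pair
7. ld.MEM @i11  | WAW r2
8. or.ALU @i12  | RAW+WAW r2
9. and.ALU @i13  | tail

PAIRS = 4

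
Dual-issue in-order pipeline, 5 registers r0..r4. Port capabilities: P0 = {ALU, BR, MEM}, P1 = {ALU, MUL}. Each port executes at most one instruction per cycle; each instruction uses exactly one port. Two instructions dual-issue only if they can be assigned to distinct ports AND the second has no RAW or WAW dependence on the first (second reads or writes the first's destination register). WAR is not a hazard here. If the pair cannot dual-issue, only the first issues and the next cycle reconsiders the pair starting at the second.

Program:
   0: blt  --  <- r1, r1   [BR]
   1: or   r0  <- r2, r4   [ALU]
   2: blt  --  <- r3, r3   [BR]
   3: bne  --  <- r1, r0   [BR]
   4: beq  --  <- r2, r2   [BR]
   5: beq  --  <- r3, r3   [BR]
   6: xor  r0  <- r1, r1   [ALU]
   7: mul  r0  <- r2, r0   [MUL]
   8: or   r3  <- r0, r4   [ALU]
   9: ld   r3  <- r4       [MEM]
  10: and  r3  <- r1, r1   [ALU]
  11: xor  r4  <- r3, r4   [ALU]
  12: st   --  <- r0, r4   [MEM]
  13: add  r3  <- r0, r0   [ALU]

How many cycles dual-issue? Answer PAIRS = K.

  cy0 -> i0,i1 (blt.BR or.ALU) dual
  cy1 -> i2 (blt.BR) no-port BR/BR
  cy2 -> i3 (bne.BR) no-port BR/BR
  cy3 -> i4 (beq.BR) no-port BR/BR
  cy4 -> i5,i6 (beq.BR xor.ALU) dual
  cy5 -> i7 (mul.MUL) RAW r0
  cy6 -> i8 (or.ALU) WAW r3
  cy7 -> i9 (ld.MEM) WAW r3
  cy8 -> i10 (and.ALU) RAW r3
  cy9 -> i11 (xor.ALU) RAW r4
  cy10 -> i12,i13 (st.MEM add.ALU) dual

PAIRS = 3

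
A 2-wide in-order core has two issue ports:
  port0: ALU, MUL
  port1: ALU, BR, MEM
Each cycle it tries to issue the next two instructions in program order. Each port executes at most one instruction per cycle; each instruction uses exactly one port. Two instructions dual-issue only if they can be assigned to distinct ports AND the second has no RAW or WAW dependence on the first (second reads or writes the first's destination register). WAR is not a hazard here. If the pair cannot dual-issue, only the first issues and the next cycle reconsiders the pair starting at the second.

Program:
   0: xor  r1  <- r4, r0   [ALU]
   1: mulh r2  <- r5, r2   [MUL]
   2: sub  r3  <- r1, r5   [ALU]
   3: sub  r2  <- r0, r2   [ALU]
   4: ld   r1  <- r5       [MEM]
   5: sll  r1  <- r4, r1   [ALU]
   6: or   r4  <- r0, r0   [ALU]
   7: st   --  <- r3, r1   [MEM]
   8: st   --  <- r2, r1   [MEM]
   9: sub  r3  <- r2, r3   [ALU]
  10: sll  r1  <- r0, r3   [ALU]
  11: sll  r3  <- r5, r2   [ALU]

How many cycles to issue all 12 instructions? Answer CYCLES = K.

t=0 i0,i1:xor.ALU/mulh.MUL ; dual
t=1 i2,i3:sub.ALU/sub.ALU ; dual
t=2 i4:ld.MEM ; RAW+WAW r1
t=3 i5,i6:sll.ALU/or.ALU ; dual
t=4 i7:st.MEM ; no-port MEM/MEM
t=5 i8,i9:st.MEM/sub.ALU ; dual
t=6 i10,i11:sll.ALU/sll.ALU ; dual

CYCLES = 7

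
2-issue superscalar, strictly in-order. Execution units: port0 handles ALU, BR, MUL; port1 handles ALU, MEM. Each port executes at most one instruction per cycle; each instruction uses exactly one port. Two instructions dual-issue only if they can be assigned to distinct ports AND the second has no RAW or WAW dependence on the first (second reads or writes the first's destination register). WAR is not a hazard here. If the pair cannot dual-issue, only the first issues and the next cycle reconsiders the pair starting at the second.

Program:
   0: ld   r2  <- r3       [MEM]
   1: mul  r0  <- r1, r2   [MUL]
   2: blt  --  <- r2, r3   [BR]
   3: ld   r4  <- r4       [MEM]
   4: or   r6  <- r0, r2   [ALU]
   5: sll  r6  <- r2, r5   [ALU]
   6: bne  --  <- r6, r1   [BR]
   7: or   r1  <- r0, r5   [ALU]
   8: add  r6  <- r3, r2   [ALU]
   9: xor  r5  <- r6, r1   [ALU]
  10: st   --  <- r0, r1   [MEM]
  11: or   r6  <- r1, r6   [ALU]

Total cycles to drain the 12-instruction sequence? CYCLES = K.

CYCLES = 9

c0: i0 ld.MEM  RAW r2
c1: i1 mul.MUL  no-port MUL/BR
c2: i2/i3 blt.BR+ld.MEM  dual
c3: i4 or.ALU  WAW r6
c4: i5 sll.ALU  RAW r6
c5: i6/i7 bne.BR+or.ALU  dual
c6: i8 add.ALU  RAW r6
c7: i9/i10 xor.ALU+st.MEM  dual
c8: i11 or.ALU  tail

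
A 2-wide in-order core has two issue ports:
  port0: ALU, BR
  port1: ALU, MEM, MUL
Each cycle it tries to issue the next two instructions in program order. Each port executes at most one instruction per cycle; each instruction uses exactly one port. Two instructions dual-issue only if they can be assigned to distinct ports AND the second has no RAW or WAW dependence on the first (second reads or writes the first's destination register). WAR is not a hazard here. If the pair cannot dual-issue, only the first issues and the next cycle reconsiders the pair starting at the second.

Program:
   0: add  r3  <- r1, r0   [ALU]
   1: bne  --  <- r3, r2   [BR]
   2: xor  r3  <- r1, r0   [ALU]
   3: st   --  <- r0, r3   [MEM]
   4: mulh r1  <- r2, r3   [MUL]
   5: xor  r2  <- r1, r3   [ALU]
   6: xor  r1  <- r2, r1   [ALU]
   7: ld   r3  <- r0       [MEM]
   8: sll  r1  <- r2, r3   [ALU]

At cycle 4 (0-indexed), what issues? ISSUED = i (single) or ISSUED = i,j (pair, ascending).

ISSUED = 5

t=0 i0:add ; RAW r3
t=1 i1/i2:bne/xor ; pair
t=2 i3:st ; no-port MEM/MUL
t=3 i4:mulh ; RAW r1
t=4 i5:xor ; RAW r2
t=5 i6/i7:xor/ld ; pair
t=6 i8:sll ; tail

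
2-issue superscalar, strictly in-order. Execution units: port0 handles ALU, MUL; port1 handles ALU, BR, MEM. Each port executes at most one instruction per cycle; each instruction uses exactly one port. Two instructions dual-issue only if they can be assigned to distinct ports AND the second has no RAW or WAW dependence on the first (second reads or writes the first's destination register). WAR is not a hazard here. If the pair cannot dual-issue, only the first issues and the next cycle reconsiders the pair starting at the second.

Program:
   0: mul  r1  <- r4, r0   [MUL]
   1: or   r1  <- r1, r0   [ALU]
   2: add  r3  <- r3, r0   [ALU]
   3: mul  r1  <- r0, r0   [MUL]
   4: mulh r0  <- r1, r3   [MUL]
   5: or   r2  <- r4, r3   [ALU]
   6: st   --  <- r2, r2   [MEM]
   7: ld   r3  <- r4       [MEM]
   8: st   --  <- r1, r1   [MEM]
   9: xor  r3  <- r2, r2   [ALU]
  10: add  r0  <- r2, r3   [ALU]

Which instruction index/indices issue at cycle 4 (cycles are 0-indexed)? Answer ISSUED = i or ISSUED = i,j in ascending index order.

ISSUED = 6

#0 head=0: mul.MUL i0 RAW+WAW r1
#1 head=1: or.ALU+add.ALU i1&i2 dual
#2 head=3: mul.MUL i3 no-port MUL/MUL
#3 head=4: mulh.MUL+or.ALU i4&i5 dual
#4 head=6: st.MEM i6 no-port MEM/MEM
#5 head=7: ld.MEM i7 no-port MEM/MEM
#6 head=8: st.MEM+xor.ALU i8&i9 dual
#7 head=10: add.ALU i10 tail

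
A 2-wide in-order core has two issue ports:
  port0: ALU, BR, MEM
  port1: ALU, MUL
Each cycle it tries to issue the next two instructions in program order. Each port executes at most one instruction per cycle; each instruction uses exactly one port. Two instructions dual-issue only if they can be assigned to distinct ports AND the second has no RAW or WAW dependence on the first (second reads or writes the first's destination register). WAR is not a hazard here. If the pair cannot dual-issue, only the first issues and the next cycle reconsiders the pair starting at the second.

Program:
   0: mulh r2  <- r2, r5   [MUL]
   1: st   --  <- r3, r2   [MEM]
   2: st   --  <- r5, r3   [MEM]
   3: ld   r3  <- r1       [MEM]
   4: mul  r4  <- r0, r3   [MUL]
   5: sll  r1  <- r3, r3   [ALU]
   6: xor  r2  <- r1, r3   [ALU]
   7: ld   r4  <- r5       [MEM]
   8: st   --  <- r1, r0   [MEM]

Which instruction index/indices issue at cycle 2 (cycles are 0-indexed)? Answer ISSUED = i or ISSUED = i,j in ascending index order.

  cy0 -> i0 (mulh.MUL) RAW r2
  cy1 -> i1 (st.MEM) no-port MEM/MEM
  cy2 -> i2 (st.MEM) no-port MEM/MEM
  cy3 -> i3 (ld.MEM) RAW r3
  cy4 -> i4&i5 (mul.MUL sll.ALU) pair
  cy5 -> i6&i7 (xor.ALU ld.MEM) pair
  cy6 -> i8 (st.MEM) tail

ISSUED = 2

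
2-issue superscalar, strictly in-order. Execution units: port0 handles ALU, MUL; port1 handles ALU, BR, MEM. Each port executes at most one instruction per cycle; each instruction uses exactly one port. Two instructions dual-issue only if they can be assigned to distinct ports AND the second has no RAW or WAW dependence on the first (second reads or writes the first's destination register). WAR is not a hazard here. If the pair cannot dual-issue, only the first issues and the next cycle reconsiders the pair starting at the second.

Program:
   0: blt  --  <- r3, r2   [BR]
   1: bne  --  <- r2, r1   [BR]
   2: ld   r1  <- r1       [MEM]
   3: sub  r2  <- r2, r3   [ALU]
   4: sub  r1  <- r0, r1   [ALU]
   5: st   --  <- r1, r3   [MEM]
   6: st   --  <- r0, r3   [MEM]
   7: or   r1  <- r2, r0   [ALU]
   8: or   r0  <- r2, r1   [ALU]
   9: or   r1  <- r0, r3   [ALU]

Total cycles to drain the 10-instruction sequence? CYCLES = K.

CYCLES = 8

#0 head=0: blt.BR i0 no-port BR/BR
#1 head=1: bne.BR i1 no-port BR/MEM
#2 head=2: ld.MEM sub.ALU i2/i3 pair
#3 head=4: sub.ALU i4 RAW r1
#4 head=5: st.MEM i5 no-port MEM/MEM
#5 head=6: st.MEM or.ALU i6/i7 pair
#6 head=8: or.ALU i8 RAW r0
#7 head=9: or.ALU i9 tail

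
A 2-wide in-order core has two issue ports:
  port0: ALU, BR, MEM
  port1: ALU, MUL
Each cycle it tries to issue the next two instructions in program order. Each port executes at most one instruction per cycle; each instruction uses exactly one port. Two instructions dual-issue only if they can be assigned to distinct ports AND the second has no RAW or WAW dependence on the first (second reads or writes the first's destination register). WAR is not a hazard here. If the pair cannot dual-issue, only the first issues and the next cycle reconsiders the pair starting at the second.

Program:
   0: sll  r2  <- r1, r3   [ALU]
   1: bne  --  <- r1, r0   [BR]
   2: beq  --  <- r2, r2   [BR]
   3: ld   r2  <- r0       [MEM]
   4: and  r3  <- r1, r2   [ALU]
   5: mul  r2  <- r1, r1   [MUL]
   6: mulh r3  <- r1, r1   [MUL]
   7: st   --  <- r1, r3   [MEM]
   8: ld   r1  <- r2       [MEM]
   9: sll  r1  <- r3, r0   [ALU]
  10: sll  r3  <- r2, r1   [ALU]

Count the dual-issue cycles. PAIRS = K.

t=0 i0,i1:sll+bne ; dual
t=1 i2:beq ; no-port BR/MEM
t=2 i3:ld ; RAW r2
t=3 i4,i5:and+mul ; dual
t=4 i6:mulh ; RAW r3
t=5 i7:st ; no-port MEM/MEM
t=6 i8:ld ; WAW r1
t=7 i9:sll ; RAW r1
t=8 i10:sll ; tail

PAIRS = 2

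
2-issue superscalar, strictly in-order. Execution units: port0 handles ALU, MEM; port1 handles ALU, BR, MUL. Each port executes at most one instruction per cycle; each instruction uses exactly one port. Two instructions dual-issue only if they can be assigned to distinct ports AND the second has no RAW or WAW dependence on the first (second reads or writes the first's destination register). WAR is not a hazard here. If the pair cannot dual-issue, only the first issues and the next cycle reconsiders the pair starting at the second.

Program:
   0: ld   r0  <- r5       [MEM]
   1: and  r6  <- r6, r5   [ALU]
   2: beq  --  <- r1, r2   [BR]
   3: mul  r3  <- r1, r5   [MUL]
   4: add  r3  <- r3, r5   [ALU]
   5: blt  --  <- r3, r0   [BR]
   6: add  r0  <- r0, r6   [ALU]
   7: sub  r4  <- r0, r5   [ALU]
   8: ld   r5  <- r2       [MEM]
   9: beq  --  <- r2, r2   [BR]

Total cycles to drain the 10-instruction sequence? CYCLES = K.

CYCLES = 7

0. ld+and @i0/i1  | 2-wide
1. beq @i2  | no-port BR/MUL
2. mul @i3  | RAW+WAW r3
3. add @i4  | RAW r3
4. blt+add @i5/i6  | 2-wide
5. sub+ld @i7/i8  | 2-wide
6. beq @i9  | tail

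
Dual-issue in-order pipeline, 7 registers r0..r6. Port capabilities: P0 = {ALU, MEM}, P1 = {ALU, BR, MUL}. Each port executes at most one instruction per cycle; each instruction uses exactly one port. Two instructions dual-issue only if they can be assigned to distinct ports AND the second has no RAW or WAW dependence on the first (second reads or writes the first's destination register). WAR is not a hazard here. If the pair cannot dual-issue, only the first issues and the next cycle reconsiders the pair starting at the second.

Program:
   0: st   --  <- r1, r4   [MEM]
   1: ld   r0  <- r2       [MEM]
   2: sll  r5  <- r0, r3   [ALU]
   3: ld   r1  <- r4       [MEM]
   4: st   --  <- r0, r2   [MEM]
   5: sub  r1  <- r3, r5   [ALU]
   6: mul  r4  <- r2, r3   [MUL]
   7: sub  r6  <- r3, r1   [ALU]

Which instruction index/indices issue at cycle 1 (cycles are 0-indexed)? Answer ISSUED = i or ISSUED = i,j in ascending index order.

#0 head=0: st.MEM i0 no-port MEM/MEM
#1 head=1: ld.MEM i1 RAW r0
#2 head=2: sll.ALU ld.MEM i2&i3 2-wide
#3 head=4: st.MEM sub.ALU i4&i5 2-wide
#4 head=6: mul.MUL sub.ALU i6&i7 2-wide

ISSUED = 1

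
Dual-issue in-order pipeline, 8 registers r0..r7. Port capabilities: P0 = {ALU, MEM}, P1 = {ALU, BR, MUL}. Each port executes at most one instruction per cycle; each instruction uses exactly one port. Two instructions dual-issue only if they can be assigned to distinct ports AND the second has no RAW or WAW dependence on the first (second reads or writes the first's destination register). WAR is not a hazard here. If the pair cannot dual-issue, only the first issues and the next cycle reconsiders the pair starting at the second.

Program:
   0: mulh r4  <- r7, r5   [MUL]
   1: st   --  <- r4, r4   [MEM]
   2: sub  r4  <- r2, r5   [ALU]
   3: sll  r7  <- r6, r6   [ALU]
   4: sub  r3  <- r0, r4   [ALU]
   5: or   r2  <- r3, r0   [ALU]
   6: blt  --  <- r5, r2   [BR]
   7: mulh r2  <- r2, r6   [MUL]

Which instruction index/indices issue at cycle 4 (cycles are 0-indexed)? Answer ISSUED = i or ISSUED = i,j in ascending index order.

[0] i0  mulh.MUL  -- RAW r4
[1] i1/i2  st.MEM;sub.ALU  -- dual
[2] i3/i4  sll.ALU;sub.ALU  -- dual
[3] i5  or.ALU  -- RAW r2
[4] i6  blt.BR  -- no-port BR/MUL
[5] i7  mulh.MUL  -- tail

ISSUED = 6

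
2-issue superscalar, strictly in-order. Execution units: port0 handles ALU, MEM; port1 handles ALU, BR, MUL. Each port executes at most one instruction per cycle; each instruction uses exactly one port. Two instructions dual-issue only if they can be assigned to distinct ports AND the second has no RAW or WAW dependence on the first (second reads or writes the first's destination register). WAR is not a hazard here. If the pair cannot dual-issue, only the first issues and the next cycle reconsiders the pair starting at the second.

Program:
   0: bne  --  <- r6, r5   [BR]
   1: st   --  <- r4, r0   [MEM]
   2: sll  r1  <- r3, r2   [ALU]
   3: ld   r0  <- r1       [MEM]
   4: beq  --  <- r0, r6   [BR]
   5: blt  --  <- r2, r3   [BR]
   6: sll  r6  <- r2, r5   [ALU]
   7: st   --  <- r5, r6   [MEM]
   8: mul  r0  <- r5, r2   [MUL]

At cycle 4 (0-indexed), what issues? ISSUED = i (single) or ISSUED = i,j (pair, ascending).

[0] i0,i1  bne.BR+st.MEM  -- pair
[1] i2  sll.ALU  -- RAW r1
[2] i3  ld.MEM  -- RAW r0
[3] i4  beq.BR  -- no-port BR/BR
[4] i5,i6  blt.BR+sll.ALU  -- pair
[5] i7,i8  st.MEM+mul.MUL  -- pair

ISSUED = 5,6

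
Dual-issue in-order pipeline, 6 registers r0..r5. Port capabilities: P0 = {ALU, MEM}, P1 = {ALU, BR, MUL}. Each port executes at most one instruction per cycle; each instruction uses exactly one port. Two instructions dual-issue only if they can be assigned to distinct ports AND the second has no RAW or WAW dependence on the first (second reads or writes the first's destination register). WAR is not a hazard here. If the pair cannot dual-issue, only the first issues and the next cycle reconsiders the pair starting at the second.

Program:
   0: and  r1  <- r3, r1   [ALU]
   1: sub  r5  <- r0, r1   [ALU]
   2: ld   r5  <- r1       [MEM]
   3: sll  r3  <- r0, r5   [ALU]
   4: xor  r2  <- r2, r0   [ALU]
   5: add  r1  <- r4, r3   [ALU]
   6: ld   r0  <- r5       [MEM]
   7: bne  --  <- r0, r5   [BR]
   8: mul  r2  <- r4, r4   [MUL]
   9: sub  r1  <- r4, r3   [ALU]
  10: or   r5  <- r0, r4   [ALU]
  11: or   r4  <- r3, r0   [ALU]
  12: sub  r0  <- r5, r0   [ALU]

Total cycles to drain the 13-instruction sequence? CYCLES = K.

CYCLES = 9

[0] i0  and  -- RAW r1
[1] i1  sub  -- WAW r5
[2] i2  ld  -- RAW r5
[3] i3+i4  sll+xor  -- dual
[4] i5+i6  add+ld  -- dual
[5] i7  bne  -- no-port BR/MUL
[6] i8+i9  mul+sub  -- dual
[7] i10+i11  or+or  -- dual
[8] i12  sub  -- tail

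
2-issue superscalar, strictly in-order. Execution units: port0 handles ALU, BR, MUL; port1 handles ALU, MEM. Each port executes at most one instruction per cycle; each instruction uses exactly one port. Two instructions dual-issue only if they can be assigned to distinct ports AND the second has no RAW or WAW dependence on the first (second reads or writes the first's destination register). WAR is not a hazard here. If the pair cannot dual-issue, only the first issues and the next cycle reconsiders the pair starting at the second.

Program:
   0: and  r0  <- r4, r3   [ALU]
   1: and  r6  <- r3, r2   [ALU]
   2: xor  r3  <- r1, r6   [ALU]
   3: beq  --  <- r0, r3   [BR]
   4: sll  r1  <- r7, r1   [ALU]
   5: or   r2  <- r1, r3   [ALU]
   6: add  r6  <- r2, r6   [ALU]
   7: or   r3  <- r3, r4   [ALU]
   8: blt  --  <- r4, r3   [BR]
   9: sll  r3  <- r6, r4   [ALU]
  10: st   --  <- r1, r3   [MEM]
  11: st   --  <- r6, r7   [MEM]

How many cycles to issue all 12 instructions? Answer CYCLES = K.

CYCLES = 8

#0 head=0: and.ALU/and.ALU i0&i1 dual
#1 head=2: xor.ALU i2 RAW r3
#2 head=3: beq.BR/sll.ALU i3&i4 dual
#3 head=5: or.ALU i5 RAW r2
#4 head=6: add.ALU/or.ALU i6&i7 dual
#5 head=8: blt.BR/sll.ALU i8&i9 dual
#6 head=10: st.MEM i10 no-port MEM/MEM
#7 head=11: st.MEM i11 tail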